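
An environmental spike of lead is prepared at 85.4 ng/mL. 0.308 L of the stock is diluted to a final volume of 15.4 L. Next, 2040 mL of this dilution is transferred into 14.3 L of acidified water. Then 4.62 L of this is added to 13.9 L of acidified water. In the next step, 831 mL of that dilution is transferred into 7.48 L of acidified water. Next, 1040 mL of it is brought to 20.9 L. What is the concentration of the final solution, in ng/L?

0.265 ng/L

Overall dilution factor = 50 × 8.010 × 4.009 × 10.00 × 20.10 = 3.23 × 10⁵.
85.4 ng/mL / 3.23 × 10⁵ = 2.65 × 10⁻⁴ ng/mL = 0.265 ng/L.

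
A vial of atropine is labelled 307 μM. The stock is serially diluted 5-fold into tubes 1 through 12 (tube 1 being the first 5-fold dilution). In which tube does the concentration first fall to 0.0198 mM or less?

tube 2

Tube n has concentration 307 μM / 5ⁿ.
Need 5ⁿ ≥ 307 μM / 0.0198 mM = 15.5, so n ≥ 1.70.
First such tube: n = 2.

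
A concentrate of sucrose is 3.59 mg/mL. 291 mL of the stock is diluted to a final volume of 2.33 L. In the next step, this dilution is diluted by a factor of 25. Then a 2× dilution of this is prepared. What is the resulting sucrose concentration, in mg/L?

8.97 mg/L

Overall dilution factor = 8.007 × 25 × 2 = 400.
3.59 mg/mL / 400 = 8.97 × 10⁻³ mg/mL = 8.97 mg/L.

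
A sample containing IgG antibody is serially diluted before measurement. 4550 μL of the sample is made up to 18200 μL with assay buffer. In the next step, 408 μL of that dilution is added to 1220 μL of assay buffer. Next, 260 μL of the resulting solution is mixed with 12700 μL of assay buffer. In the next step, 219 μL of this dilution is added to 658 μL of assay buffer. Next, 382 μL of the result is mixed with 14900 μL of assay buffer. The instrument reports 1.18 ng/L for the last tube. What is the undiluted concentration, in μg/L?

150 μg/L

Overall dilution factor = 4 × 3.990 × 49.85 × 4.005 × 40.01 = 1.27 × 10⁵.
Original = 1.18 ng/L × 1.27 × 10⁵ = 1.50 × 10⁵ ng/L = 150 μg/L.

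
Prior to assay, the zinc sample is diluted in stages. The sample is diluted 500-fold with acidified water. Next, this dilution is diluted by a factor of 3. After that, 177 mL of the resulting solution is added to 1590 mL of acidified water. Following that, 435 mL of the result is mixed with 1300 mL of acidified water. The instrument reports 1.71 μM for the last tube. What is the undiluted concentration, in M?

0.102 M

Overall dilution factor = 500 × 3 × 9.983 × 3.989 = 5.97 × 10⁴.
Original = 1.71 μM × 5.97 × 10⁴ = 1.02 × 10⁵ μM = 0.102 M.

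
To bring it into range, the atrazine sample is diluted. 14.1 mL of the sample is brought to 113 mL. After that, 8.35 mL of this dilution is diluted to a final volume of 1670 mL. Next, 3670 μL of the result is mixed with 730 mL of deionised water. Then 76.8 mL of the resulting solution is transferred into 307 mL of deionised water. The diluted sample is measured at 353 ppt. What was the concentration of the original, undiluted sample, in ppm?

Overall dilution factor = 8.014 × 200 × 199.9 × 4.997 = 1.60 × 10⁶.
Original = 353 ppt × 1.60 × 10⁶ = 5.65 × 10⁸ ppt = 565 ppm.

565 ppm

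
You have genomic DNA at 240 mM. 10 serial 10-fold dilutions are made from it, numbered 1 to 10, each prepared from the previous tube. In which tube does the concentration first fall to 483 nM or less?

tube 6

Tube n has concentration 240 mM / 10ⁿ.
Need 10ⁿ ≥ 240 mM / 483 nM = 4.97 × 10⁵, so n ≥ 5.70.
First such tube: n = 6.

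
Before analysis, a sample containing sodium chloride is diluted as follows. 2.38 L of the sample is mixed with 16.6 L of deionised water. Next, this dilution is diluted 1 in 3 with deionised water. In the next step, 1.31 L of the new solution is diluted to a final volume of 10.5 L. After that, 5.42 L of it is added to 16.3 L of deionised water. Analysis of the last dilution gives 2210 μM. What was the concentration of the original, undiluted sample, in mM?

1700 mM

Overall dilution factor = 7.975 × 3 × 8.015 × 4.007 = 768.
Original = 2210 μM × 768 = 1.70 × 10⁶ μM = 1700 mM.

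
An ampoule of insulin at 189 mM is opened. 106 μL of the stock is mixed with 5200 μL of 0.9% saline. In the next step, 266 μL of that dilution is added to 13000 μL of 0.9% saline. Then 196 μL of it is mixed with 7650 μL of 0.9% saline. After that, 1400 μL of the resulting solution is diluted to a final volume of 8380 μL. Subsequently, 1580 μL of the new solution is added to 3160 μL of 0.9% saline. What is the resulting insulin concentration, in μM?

Overall dilution factor = 50.06 × 49.87 × 40.03 × 5.986 × 3 = 1.79 × 10⁶.
189 mM / 1.79 × 10⁶ = 1.05 × 10⁻⁴ mM = 0.105 μM.

0.105 μM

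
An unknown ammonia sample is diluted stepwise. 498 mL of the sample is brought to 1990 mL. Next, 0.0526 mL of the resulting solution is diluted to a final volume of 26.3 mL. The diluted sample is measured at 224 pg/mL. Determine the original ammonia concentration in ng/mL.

Overall dilution factor = 3.996 × 500 = 1998.
Original = 224 pg/mL × 1998 = 4.48 × 10⁵ pg/mL = 448 ng/mL.

448 ng/mL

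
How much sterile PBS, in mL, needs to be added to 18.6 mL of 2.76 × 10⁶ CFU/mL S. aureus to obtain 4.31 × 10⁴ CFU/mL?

V₂ = C₁V₁/C₂ = 2.76 × 10⁶ × 18.6 / 4.31 × 10⁴ = 1191 mL.
Diluent to add = V₂ − V₁ = 1191 − 18.6 = 1170 mL.

1170 mL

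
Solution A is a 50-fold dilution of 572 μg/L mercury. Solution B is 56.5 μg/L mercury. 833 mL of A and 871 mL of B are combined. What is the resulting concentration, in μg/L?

34.5 μg/L

C_A = 572 μg/L / 50 = 11.4 μg/L.
C_mix = (C_A·V_A + C_B·V_B)/(V_A + V_B) = (11.4×833 + 56.5×871) / 1704 = 34.5 μg/L.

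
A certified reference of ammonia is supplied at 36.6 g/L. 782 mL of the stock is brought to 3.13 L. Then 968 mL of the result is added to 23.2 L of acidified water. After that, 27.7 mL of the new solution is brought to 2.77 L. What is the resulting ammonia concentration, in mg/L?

Overall dilution factor = 4.003 × 24.97 × 100 = 9993.
36.6 g/L / 9993 = 3.66 × 10⁻³ g/L = 3.66 mg/L.

3.66 mg/L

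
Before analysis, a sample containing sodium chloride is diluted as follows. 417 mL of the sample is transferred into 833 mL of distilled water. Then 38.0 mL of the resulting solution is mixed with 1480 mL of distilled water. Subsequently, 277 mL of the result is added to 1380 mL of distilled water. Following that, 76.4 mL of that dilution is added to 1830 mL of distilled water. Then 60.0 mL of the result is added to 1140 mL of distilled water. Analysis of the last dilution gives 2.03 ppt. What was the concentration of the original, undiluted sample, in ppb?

726 ppb

Overall dilution factor = 2.998 × 39.95 × 5.982 × 24.95 × 20 = 3.57 × 10⁵.
Original = 2.03 ppt × 3.57 × 10⁵ = 7.26 × 10⁵ ppt = 726 ppb.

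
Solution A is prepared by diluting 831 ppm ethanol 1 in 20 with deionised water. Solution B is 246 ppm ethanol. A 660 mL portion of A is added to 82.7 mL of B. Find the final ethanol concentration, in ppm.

C_A = 831 ppm / 20 = 41.5 ppm.
C_mix = (C_A·V_A + C_B·V_B)/(V_A + V_B) = (41.5×660 + 246×82.7) / 742.7 = 64.3 ppm.

64.3 ppm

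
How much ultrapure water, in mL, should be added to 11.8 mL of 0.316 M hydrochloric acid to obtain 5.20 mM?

5.20 mM = 5.20 × 10⁻³ M.
V₂ = C₁V₁/C₂ = 0.316 × 11.8 / 5.20 × 10⁻³ = 717 mL.
Diluent to add = V₂ − V₁ = 717 − 11.8 = 705 mL.

705 mL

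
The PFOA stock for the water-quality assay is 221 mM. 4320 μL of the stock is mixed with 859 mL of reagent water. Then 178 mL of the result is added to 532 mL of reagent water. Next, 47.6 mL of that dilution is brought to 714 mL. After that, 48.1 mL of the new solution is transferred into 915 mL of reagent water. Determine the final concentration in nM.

923 nM

Overall dilution factor = 199.8 × 3.989 × 15 × 20.02 = 2.39 × 10⁵.
221 mM / 2.39 × 10⁵ = 9.23 × 10⁻⁴ mM = 923 nM.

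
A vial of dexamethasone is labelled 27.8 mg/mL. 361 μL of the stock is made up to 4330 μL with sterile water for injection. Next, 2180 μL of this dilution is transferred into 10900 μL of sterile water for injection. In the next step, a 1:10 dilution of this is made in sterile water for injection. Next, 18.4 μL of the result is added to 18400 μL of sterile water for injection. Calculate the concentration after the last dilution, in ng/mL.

38.6 ng/mL

Overall dilution factor = 11.99 × 6 × 10 × 1001 = 7.20 × 10⁵.
27.8 mg/mL / 7.20 × 10⁵ = 3.86 × 10⁻⁵ mg/mL = 38.6 ng/mL.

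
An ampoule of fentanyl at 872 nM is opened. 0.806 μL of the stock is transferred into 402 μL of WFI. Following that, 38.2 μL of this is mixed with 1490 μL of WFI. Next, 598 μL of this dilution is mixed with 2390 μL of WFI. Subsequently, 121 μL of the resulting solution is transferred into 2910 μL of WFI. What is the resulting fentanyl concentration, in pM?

0.348 pM

Overall dilution factor = 499.8 × 40.01 × 4.997 × 25.05 = 2.50 × 10⁶.
872 nM / 2.50 × 10⁶ = 3.48 × 10⁻⁴ nM = 0.348 pM.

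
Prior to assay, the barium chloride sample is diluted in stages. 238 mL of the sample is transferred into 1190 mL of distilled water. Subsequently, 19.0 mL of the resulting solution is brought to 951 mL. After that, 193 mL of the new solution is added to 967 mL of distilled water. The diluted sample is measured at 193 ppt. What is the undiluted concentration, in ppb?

348 ppb

Overall dilution factor = 6 × 50.05 × 6.010 = 1805.
Original = 193 ppt × 1805 = 3.48 × 10⁵ ppt = 348 ppb.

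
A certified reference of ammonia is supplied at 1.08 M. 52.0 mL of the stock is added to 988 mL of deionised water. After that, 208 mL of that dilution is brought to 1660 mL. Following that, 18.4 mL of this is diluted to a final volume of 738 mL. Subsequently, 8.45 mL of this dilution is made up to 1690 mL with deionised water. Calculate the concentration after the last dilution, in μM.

0.843 μM

Overall dilution factor = 20 × 7.981 × 40.11 × 200 = 1.28 × 10⁶.
1.08 M / 1.28 × 10⁶ = 8.43 × 10⁻⁷ M = 0.843 μM.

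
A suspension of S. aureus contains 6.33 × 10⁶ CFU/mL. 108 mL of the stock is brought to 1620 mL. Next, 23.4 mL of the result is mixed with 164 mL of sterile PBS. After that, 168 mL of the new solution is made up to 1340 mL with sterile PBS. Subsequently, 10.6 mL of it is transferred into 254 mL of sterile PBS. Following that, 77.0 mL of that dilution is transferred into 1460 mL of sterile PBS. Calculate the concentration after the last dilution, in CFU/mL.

13.3 CFU/mL

Overall dilution factor = 15 × 8.009 × 7.976 × 24.96 × 19.96 = 4.77 × 10⁵.
6.33 × 10⁶ CFU/mL / 4.77 × 10⁵ = 13.3 CFU/mL.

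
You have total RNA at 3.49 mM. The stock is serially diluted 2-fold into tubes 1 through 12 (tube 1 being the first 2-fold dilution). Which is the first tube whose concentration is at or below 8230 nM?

Tube n has concentration 3.49 mM / 2ⁿ.
Need 2ⁿ ≥ 3.49 mM / 8230 nM = 424, so n ≥ 8.73.
First such tube: n = 9.

tube 9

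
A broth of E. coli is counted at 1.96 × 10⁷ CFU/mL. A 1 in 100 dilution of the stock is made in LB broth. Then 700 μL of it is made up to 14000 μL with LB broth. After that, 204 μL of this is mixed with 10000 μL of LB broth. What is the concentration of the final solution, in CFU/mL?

196 CFU/mL

Overall dilution factor = 100 × 20 × 50.02 = 1.00 × 10⁵.
1.96 × 10⁷ CFU/mL / 1.00 × 10⁵ = 196 CFU/mL.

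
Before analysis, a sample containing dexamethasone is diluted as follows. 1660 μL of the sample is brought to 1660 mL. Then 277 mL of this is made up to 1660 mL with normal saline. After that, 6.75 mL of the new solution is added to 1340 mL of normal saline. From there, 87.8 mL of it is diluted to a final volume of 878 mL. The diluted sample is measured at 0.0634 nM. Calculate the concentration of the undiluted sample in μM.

Overall dilution factor = 1000 × 5.993 × 199.5 × 10 = 1.20 × 10⁷.
Original = 0.0634 nM × 1.20 × 10⁷ = 7.58 × 10⁵ nM = 758 μM.

758 μM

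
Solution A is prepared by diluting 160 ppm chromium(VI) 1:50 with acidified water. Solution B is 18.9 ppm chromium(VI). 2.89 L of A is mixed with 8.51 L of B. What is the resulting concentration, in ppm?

14.9 ppm

C_A = 160 ppm / 50 = 3.20 ppm.
C_mix = (C_A·V_A + C_B·V_B)/(V_A + V_B) = (3.20×2.89 + 18.9×8.51) / 11.40 = 14.9 ppm.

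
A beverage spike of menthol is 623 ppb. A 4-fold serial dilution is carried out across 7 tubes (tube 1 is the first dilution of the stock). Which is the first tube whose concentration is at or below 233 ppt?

tube 6

Tube n has concentration 623 ppb / 4ⁿ.
Need 4ⁿ ≥ 623 ppb / 233 ppt = 2674, so n ≥ 5.69.
First such tube: n = 6.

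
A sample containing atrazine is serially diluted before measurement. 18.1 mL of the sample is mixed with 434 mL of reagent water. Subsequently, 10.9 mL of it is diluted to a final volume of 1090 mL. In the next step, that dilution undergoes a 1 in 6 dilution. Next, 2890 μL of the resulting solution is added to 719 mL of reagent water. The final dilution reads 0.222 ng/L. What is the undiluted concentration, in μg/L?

Overall dilution factor = 24.98 × 100 × 6 × 249.8 = 3.74 × 10⁶.
Original = 0.222 ng/L × 3.74 × 10⁶ = 8.31 × 10⁵ ng/L = 831 μg/L.

831 μg/L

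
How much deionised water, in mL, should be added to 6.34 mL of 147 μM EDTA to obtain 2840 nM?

2840 nM = 2.84 μM.
V₂ = C₁V₁/C₂ = 147 × 6.34 / 2.84 = 328 mL.
Diluent to add = V₂ − V₁ = 328 − 6.34 = 322 mL.

322 mL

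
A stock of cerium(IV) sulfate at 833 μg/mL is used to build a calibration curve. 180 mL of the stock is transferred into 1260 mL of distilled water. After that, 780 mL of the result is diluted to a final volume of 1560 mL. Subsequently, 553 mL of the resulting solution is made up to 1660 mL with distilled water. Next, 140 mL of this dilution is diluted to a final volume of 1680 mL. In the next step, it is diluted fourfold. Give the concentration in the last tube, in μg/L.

361 μg/L

Overall dilution factor = 8 × 2 × 3.002 × 12 × 4 = 2305.
833 μg/mL / 2305 = 0.361 μg/mL = 361 μg/L.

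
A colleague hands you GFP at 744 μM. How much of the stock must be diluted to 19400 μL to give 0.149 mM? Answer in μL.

3890 μL

0.149 mM = 149 μM.
V₁ = C₂V₂/C₁ = 149 × 19400 / 744 = 3885 μL.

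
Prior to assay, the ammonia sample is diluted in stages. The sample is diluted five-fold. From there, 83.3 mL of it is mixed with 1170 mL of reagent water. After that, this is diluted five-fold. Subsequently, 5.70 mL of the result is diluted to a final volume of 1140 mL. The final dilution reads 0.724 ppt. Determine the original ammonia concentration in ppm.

Overall dilution factor = 5 × 15.05 × 5 × 200 = 7.52 × 10⁴.
Original = 0.724 ppt × 7.52 × 10⁴ = 5.45 × 10⁴ ppt = 0.0545 ppm.

0.0545 ppm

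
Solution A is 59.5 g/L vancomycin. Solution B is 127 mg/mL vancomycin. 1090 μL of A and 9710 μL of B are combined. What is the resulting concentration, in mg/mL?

120 mg/mL

C_B = 127 mg/mL = 127 g/L.
C_mix = (C_A·V_A + C_B·V_B)/(V_A + V_B) = (59.5×1090 + 127×9710) / 10800 = 120 g/L = 120 mg/mL.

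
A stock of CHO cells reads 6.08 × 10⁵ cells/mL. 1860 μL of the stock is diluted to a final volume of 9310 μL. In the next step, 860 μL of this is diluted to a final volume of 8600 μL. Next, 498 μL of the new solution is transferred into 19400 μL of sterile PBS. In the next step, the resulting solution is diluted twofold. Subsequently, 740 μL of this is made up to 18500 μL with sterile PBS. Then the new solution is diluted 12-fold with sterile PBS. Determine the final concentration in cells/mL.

Overall dilution factor = 5.005 × 10 × 39.96 × 2 × 25 × 12 = 1.20 × 10⁶.
6.08 × 10⁵ cells/mL / 1.20 × 10⁶ = 0.507 cells/mL.

0.507 cells/mL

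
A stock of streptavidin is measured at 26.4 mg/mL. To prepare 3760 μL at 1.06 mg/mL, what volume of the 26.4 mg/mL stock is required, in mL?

V₁ = C₂V₂/C₁ = 1.06 × 3760 / 26.4 = 151 μL = 0.151 mL.

0.151 mL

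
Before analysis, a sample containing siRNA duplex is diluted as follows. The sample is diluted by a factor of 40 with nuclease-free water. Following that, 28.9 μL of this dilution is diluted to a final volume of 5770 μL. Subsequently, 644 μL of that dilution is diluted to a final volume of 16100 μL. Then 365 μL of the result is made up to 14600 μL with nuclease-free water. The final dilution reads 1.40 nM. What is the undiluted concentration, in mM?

11.2 mM

Overall dilution factor = 40 × 199.7 × 25 × 40 = 7.99 × 10⁶.
Original = 1.40 nM × 7.99 × 10⁶ = 1.12 × 10⁷ nM = 11.2 mM.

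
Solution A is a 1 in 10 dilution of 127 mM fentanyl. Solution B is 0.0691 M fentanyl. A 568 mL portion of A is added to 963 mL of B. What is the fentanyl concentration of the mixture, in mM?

48.2 mM

C_A = 127 mM / 10 = 12.7 mM.
C_B = 0.0691 M = 69.1 mM.
C_mix = (C_A·V_A + C_B·V_B)/(V_A + V_B) = (12.7×568 + 69.1×963) / 1531 = 48.2 mM.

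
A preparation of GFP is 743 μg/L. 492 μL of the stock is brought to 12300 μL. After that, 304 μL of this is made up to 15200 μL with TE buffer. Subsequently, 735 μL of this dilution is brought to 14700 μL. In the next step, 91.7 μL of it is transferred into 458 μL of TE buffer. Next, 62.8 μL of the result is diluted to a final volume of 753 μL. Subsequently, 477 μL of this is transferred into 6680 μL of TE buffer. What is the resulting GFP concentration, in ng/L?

0.0276 ng/L

Overall dilution factor = 25 × 50 × 20 × 5.995 × 11.99 × 15.00 = 2.70 × 10⁷.
743 μg/L / 2.70 × 10⁷ = 2.76 × 10⁻⁵ μg/L = 0.0276 ng/L.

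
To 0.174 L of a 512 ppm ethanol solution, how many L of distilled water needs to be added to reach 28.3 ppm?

V₂ = C₁V₁/C₂ = 512 × 0.174 / 28.3 = 3.15 L.
Diluent to add = V₂ − V₁ = 3.15 − 0.174 = 2.97 L.

2.97 L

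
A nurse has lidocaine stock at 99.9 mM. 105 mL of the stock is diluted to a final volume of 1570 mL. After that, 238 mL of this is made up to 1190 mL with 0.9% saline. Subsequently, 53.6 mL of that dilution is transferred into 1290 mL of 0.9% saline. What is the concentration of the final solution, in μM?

Overall dilution factor = 14.95 × 5 × 25.07 = 1874.
99.9 mM / 1874 = 0.0533 mM = 53.3 μM.

53.3 μM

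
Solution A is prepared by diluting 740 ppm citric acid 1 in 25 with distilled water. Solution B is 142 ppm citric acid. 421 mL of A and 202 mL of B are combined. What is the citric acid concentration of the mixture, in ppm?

66.0 ppm

C_A = 740 ppm / 25 = 29.6 ppm.
C_mix = (C_A·V_A + C_B·V_B)/(V_A + V_B) = (29.6×421 + 142×202) / 623.0 = 66.0 ppm.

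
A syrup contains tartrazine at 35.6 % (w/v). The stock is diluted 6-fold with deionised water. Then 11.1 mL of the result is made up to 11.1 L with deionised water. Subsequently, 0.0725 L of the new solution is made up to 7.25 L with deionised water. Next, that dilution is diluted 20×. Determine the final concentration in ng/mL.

Overall dilution factor = 6 × 1000 × 100 × 20 = 1.20 × 10⁷.
35.6 % (w/v) / 1.20 × 10⁷ = 2.97 × 10⁻⁶ % (w/v) = 29.7 ng/mL.

29.7 ng/mL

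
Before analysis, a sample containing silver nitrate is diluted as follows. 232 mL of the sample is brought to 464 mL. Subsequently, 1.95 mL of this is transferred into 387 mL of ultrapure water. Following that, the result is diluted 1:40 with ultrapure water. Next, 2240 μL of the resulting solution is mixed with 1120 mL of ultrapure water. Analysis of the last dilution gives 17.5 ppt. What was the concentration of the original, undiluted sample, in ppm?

140 ppm

Overall dilution factor = 2 × 199.5 × 40 × 501 = 7.99 × 10⁶.
Original = 17.5 ppt × 7.99 × 10⁶ = 1.40 × 10⁸ ppt = 140 ppm.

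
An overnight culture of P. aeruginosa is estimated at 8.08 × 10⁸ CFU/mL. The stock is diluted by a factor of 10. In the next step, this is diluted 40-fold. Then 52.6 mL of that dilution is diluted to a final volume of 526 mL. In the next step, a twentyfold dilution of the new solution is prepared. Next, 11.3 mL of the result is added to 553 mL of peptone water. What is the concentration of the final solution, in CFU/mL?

202 CFU/mL

Overall dilution factor = 10 × 40 × 10 × 20 × 49.94 = 4.00 × 10⁶.
8.08 × 10⁸ CFU/mL / 4.00 × 10⁶ = 202 CFU/mL.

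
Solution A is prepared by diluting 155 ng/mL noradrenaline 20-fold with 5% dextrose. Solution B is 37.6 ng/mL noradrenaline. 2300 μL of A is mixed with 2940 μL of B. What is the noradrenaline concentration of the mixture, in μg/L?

24.5 μg/L

C_A = 155 ng/mL / 20 = 7.75 ng/mL.
C_mix = (C_A·V_A + C_B·V_B)/(V_A + V_B) = (7.75×2300 + 37.6×2940) / 5240 = 24.5 ng/mL = 24.5 μg/L.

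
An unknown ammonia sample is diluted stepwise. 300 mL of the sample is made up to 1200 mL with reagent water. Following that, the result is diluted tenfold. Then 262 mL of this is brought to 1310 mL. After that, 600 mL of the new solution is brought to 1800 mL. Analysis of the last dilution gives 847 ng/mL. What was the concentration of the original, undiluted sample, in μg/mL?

508 μg/mL

Overall dilution factor = 4 × 10 × 5 × 3 = 600.
Original = 847 ng/mL × 600 = 5.08 × 10⁵ ng/mL = 508 μg/mL.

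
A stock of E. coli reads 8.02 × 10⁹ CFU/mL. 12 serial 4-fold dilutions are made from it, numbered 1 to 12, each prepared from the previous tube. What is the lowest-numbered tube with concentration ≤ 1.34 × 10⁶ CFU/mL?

tube 7

Tube n has concentration 8.02 × 10⁹ CFU/mL / 4ⁿ.
Need 4ⁿ ≥ 8.02 × 10⁹ CFU/mL / 1.34 × 10⁶ CFU/mL = 5985, so n ≥ 6.27.
First such tube: n = 7.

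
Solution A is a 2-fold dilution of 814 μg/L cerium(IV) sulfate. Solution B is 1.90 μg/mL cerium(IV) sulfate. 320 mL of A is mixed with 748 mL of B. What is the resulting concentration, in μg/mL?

C_A = 814 μg/L / 2 = 407 μg/L.
C_B = 1.90 μg/mL = 1900 μg/L.
C_mix = (C_A·V_A + C_B·V_B)/(V_A + V_B) = (407×320 + 1900×748) / 1068 = 1453 μg/L = 1.45 μg/mL.

1.45 μg/mL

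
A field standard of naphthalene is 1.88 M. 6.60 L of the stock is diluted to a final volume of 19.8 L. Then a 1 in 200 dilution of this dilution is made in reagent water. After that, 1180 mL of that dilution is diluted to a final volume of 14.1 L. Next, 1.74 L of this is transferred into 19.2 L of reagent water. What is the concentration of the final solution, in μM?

21.8 μM

Overall dilution factor = 3 × 200 × 11.95 × 12.03 = 8.63 × 10⁴.
1.88 M / 8.63 × 10⁴ = 2.18 × 10⁻⁵ M = 21.8 μM.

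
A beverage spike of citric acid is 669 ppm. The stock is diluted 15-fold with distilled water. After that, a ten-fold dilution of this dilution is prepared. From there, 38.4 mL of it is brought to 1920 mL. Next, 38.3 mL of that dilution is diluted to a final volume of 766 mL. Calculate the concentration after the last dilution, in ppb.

Overall dilution factor = 15 × 10 × 50 × 20 = 1.50 × 10⁵.
669 ppm / 1.50 × 10⁵ = 4.46 × 10⁻³ ppm = 4.46 ppb.

4.46 ppb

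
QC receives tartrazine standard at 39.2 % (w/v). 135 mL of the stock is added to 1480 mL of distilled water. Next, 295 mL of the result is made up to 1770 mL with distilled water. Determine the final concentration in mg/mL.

5.46 mg/mL

Overall dilution factor = 11.96 × 6 = 71.8.
39.2 % (w/v) / 71.8 = 0.546 % (w/v) = 5.46 mg/mL.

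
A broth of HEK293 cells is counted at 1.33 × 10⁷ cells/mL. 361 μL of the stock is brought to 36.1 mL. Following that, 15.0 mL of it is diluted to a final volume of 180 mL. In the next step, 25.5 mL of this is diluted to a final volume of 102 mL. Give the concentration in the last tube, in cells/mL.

2770 cells/mL

Overall dilution factor = 100 × 12 × 4 = 4800.
1.33 × 10⁷ cells/mL / 4800 = 2770 cells/mL.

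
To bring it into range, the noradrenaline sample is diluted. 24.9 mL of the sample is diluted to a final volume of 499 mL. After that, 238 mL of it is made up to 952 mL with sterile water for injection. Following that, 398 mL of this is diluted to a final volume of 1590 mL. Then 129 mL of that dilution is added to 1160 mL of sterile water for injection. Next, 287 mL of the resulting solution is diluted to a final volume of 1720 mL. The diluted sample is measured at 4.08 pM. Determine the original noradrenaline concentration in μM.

0.0782 μM

Overall dilution factor = 20.04 × 4 × 3.995 × 9.992 × 5.993 = 1.92 × 10⁴.
Original = 4.08 pM × 1.92 × 10⁴ = 7.82 × 10⁴ pM = 0.0782 μM.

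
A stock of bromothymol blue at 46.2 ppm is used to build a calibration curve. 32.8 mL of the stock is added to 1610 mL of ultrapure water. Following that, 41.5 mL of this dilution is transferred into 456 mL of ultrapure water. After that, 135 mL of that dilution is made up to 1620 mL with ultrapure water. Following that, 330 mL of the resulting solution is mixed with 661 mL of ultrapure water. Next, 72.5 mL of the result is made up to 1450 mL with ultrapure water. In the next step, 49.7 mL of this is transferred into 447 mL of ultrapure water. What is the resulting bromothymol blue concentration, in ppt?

10.7 ppt

Overall dilution factor = 50.09 × 11.99 × 12 × 3.003 × 20 × 9.994 = 4.32 × 10⁶.
46.2 ppm / 4.32 × 10⁶ = 1.07 × 10⁻⁵ ppm = 10.7 ppt.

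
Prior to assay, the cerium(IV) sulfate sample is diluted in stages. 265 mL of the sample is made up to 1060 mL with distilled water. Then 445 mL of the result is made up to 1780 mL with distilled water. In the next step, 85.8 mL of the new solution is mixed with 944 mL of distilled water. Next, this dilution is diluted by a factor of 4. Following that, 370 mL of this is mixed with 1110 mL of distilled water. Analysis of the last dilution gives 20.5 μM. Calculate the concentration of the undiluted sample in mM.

Overall dilution factor = 4 × 4 × 12.00 × 4 × 4 = 3073.
Original = 20.5 μM × 3073 = 6.30 × 10⁴ μM = 63.0 mM.

63.0 mM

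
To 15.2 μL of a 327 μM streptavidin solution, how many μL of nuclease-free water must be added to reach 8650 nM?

559 μL

8650 nM = 8.65 μM.
V₂ = C₁V₁/C₂ = 327 × 15.2 / 8.65 = 575 μL.
Diluent to add = V₂ − V₁ = 575 − 15.2 = 559 μL.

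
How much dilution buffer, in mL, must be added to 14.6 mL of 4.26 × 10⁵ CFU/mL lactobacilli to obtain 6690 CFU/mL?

915 mL

V₂ = C₁V₁/C₂ = 4.26 × 10⁵ × 14.6 / 6690 = 930 mL.
Diluent to add = V₂ − V₁ = 930 − 14.6 = 915 mL.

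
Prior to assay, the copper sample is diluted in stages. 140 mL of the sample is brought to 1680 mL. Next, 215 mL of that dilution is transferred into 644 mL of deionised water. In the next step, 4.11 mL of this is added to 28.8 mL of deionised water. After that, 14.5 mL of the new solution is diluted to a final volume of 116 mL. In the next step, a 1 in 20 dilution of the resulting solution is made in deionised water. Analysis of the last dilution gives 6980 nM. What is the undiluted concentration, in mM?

429 mM

Overall dilution factor = 12 × 3.995 × 8.007 × 8 × 20 = 6.14 × 10⁴.
Original = 6980 nM × 6.14 × 10⁴ = 4.29 × 10⁸ nM = 429 mM.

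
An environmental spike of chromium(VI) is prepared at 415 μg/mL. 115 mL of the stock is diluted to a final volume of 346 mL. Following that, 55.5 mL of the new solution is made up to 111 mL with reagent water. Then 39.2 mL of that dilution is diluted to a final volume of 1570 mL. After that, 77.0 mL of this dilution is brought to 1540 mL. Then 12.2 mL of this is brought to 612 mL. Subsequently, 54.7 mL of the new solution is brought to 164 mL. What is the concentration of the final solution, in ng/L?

Overall dilution factor = 3.009 × 2 × 40.05 × 20 × 50.16 × 2.998 = 7.25 × 10⁵.
415 μg/mL / 7.25 × 10⁵ = 5.72 × 10⁻⁴ μg/mL = 572 ng/L.

572 ng/L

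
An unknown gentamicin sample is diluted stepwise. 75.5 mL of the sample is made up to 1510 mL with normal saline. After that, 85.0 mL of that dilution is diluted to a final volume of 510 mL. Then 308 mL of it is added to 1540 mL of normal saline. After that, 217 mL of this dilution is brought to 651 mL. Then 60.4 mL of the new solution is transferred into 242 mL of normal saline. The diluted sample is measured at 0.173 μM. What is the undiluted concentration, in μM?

Overall dilution factor = 20 × 6 × 6 × 3 × 5.007 = 1.08 × 10⁴.
Original = 0.173 μM × 1.08 × 10⁴ = 1871 μM.

1870 μM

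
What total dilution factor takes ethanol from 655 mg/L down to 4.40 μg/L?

1.49 × 10⁵

Factor = C₀/C_target = 655 mg/L / 4.40 μg/L = 1.49 × 10⁵.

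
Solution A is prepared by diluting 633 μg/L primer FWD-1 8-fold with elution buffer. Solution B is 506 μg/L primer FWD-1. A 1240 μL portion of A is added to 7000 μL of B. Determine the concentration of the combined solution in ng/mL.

C_A = 633 μg/L / 8 = 79.1 μg/L.
C_mix = (C_A·V_A + C_B·V_B)/(V_A + V_B) = (79.1×1240 + 506×7000) / 8240 = 442 μg/L = 442 ng/mL.

442 ng/mL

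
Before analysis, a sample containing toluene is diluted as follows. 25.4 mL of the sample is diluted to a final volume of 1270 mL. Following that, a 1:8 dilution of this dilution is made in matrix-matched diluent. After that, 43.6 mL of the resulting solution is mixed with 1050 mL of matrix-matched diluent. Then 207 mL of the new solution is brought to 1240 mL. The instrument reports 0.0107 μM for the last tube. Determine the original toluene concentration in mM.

0.643 mM

Overall dilution factor = 50 × 8 × 25.08 × 5.990 = 6.01 × 10⁴.
Original = 0.0107 μM × 6.01 × 10⁴ = 643 μM = 0.643 mM.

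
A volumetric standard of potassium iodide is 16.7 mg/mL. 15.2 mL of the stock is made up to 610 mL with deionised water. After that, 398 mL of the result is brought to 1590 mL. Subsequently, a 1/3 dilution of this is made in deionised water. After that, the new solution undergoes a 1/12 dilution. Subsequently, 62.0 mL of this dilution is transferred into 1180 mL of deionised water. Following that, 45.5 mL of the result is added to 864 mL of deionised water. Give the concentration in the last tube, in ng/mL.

Overall dilution factor = 40.13 × 3.995 × 3 × 12 × 20.03 × 19.99 = 2.31 × 10⁶.
16.7 mg/mL / 2.31 × 10⁶ = 7.23 × 10⁻⁶ mg/mL = 7.23 ng/mL.

7.23 ng/mL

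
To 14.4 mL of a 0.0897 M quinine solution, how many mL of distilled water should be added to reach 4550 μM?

269 mL

4550 μM = 4.55 × 10⁻³ M.
V₂ = C₁V₁/C₂ = 0.0897 × 14.4 / 4.55 × 10⁻³ = 284 mL.
Diluent to add = V₂ − V₁ = 284 − 14.4 = 269 mL.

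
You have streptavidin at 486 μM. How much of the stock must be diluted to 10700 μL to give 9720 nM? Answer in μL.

214 μL

9720 nM = 9.72 μM.
V₁ = C₂V₂/C₁ = 9.72 × 10700 / 486 = 214 μL.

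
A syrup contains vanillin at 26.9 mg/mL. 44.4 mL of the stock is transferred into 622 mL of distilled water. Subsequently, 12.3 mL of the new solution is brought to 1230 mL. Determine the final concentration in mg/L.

17.9 mg/L

Overall dilution factor = 15.01 × 100 = 1501.
26.9 mg/mL / 1501 = 0.0179 mg/mL = 17.9 mg/L.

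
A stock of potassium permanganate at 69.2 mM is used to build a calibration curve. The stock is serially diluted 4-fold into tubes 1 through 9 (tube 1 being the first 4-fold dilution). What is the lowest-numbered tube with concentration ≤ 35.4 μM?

tube 6

Tube n has concentration 69.2 mM / 4ⁿ.
Need 4ⁿ ≥ 69.2 mM / 35.4 μM = 1955, so n ≥ 5.47.
First such tube: n = 6.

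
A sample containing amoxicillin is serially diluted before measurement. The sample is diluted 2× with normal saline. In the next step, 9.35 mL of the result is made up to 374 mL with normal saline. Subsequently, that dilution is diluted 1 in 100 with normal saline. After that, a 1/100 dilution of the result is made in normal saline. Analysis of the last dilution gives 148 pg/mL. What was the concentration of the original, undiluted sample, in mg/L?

Overall dilution factor = 2 × 40 × 100 × 100 = 8.00 × 10⁵.
Original = 148 pg/mL × 8.00 × 10⁵ = 1.18 × 10⁸ pg/mL = 118 mg/L.

118 mg/L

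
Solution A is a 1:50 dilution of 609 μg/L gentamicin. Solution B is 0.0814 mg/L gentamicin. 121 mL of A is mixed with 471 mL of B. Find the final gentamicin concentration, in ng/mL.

C_A = 609 μg/L / 50 = 12.2 μg/L.
C_B = 0.0814 mg/L = 81.4 μg/L.
C_mix = (C_A·V_A + C_B·V_B)/(V_A + V_B) = (12.2×121 + 81.4×471) / 592.0 = 67.3 μg/L = 67.3 ng/mL.

67.3 ng/mL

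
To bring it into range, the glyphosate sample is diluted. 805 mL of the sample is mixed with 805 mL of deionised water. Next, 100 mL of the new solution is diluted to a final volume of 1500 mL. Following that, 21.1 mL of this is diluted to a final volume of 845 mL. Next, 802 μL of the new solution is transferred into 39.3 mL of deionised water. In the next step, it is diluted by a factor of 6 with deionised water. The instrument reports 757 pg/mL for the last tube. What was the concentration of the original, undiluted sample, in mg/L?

Overall dilution factor = 2 × 15 × 40.05 × 50.00 × 6 = 3.60 × 10⁵.
Original = 757 pg/mL × 3.60 × 10⁵ = 2.73 × 10⁸ pg/mL = 273 mg/L.

273 mg/L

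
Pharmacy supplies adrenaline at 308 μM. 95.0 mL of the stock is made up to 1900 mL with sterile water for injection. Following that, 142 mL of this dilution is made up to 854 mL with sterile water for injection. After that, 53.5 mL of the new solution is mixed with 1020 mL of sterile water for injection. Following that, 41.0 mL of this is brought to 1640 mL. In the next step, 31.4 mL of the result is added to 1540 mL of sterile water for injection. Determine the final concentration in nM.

Overall dilution factor = 20 × 6.014 × 20.07 × 40 × 50.04 = 4.83 × 10⁶.
308 μM / 4.83 × 10⁶ = 6.38 × 10⁻⁵ μM = 0.0638 nM.

0.0638 nM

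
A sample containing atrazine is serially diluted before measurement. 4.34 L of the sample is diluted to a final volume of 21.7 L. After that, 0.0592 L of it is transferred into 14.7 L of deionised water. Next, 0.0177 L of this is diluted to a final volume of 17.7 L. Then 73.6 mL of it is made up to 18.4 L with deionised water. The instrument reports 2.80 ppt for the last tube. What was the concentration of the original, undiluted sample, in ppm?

Overall dilution factor = 5 × 249.3 × 1000 × 250 = 3.12 × 10⁸.
Original = 2.80 ppt × 3.12 × 10⁸ = 8.73 × 10⁸ ppt = 873 ppm.

873 ppm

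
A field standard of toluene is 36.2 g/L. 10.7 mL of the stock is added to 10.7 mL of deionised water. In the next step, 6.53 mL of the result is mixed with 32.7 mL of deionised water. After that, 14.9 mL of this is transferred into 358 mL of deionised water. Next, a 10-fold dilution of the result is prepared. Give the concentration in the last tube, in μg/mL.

12.0 μg/mL

Overall dilution factor = 2 × 6.008 × 25.03 × 10 = 3007.
36.2 g/L / 3007 = 0.0120 g/L = 12.0 μg/mL.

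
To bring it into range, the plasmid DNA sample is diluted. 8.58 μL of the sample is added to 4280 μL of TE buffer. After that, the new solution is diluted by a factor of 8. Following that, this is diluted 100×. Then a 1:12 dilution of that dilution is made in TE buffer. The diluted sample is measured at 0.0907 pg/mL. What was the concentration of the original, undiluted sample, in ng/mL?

435 ng/mL

Overall dilution factor = 499.8 × 8 × 100 × 12 = 4.80 × 10⁶.
Original = 0.0907 pg/mL × 4.80 × 10⁶ = 4.35 × 10⁵ pg/mL = 435 ng/mL.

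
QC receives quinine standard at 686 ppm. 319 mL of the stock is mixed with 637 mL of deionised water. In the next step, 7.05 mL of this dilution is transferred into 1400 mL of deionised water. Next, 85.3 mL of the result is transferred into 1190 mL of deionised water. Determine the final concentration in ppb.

Overall dilution factor = 2.997 × 199.6 × 14.95 = 8942.
686 ppm / 8942 = 0.0767 ppm = 76.7 ppb.

76.7 ppb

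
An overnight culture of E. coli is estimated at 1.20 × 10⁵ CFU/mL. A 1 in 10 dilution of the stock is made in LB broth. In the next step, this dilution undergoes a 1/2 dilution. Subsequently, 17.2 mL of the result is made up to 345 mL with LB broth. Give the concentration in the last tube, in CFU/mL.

Overall dilution factor = 10 × 2 × 20.06 = 401.
1.20 × 10⁵ CFU/mL / 401 = 299 CFU/mL.

299 CFU/mL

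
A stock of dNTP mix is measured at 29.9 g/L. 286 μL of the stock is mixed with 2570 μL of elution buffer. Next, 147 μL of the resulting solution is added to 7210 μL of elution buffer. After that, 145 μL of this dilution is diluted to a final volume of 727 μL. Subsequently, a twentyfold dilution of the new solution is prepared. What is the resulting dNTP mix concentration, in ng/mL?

Overall dilution factor = 9.986 × 50.05 × 5.014 × 20 = 5.01 × 10⁴.
29.9 g/L / 5.01 × 10⁴ = 5.97 × 10⁻⁴ g/L = 597 ng/mL.

597 ng/mL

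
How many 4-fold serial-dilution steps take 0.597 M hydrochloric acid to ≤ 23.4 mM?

Need 4ⁿ ≥ 25.5, so n ≥ log(25.5)/log(4) = 2.34.
Minimum whole steps: n = 3.

3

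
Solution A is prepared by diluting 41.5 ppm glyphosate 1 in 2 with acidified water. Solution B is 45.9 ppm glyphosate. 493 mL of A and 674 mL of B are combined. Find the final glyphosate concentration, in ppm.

C_A = 41.5 ppm / 2 = 20.8 ppm.
C_mix = (C_A·V_A + C_B·V_B)/(V_A + V_B) = (20.8×493 + 45.9×674) / 1167 = 35.3 ppm.

35.3 ppm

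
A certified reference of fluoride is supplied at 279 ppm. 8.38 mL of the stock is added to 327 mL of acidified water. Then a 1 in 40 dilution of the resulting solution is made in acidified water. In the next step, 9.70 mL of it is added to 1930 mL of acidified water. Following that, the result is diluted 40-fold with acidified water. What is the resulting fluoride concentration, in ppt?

Overall dilution factor = 40.02 × 40 × 200.0 × 40 = 1.28 × 10⁷.
279 ppm / 1.28 × 10⁷ = 2.18 × 10⁻⁵ ppm = 21.8 ppt.

21.8 ppt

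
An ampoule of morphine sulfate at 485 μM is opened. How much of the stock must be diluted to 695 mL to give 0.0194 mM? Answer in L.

0.0194 mM = 19.4 μM.
V₁ = C₂V₂/C₁ = 19.4 × 695 / 485 = 27.8 mL = 0.0278 L.

0.0278 L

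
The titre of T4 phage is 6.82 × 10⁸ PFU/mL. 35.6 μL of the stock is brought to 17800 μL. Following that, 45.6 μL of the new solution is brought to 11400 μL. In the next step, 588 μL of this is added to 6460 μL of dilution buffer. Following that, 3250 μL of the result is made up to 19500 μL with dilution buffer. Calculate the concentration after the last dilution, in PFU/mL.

Overall dilution factor = 500 × 250 × 11.99 × 6 = 8.99 × 10⁶.
6.82 × 10⁸ PFU/mL / 8.99 × 10⁶ = 75.9 PFU/mL.

75.9 PFU/mL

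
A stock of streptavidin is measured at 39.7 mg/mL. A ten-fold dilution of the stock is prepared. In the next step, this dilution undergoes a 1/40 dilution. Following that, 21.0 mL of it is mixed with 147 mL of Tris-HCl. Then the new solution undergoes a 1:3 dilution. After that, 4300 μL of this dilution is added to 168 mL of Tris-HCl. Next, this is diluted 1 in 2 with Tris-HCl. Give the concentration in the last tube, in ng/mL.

51.6 ng/mL

Overall dilution factor = 10 × 40 × 8 × 3 × 40.07 × 2 = 7.69 × 10⁵.
39.7 mg/mL / 7.69 × 10⁵ = 5.16 × 10⁻⁵ mg/mL = 51.6 ng/mL.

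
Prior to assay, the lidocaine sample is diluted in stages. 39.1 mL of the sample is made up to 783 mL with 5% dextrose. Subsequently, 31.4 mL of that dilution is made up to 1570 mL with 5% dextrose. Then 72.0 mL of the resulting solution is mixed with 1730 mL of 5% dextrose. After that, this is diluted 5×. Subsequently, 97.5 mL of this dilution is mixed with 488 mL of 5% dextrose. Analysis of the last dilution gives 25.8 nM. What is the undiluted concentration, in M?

Overall dilution factor = 20.03 × 50 × 25.03 × 5 × 6.005 = 7.52 × 10⁵.
Original = 25.8 nM × 7.52 × 10⁵ = 1.94 × 10⁷ nM = 0.0194 M.

0.0194 M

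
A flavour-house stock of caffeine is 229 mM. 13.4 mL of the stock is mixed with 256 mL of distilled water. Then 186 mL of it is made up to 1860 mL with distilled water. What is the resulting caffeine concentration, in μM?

Overall dilution factor = 20.10 × 10 = 201.
229 mM / 201 = 1.14 mM = 1140 μM.

1140 μM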